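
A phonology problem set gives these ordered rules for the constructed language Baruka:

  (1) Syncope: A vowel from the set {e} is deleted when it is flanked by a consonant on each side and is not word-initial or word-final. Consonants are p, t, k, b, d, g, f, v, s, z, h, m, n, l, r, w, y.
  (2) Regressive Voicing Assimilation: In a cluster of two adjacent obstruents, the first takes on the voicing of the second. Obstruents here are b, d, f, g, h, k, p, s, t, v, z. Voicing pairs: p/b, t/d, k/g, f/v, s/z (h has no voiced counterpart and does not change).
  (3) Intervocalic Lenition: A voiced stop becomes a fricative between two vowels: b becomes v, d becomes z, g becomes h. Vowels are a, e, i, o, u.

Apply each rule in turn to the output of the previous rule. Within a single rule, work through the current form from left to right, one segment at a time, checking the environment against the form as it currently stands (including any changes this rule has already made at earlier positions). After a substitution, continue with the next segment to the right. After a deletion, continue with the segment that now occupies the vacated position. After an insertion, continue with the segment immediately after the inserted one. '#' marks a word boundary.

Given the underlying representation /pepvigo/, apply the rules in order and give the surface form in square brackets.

[pbviho]

(1) Syncope: [pepvigo] → [ppvigo]
(2) Regressive Voicing Assimilation: [ppvigo] → [pbvigo]
(3) Intervocalic Lenition: [pbvigo] → [pbviho]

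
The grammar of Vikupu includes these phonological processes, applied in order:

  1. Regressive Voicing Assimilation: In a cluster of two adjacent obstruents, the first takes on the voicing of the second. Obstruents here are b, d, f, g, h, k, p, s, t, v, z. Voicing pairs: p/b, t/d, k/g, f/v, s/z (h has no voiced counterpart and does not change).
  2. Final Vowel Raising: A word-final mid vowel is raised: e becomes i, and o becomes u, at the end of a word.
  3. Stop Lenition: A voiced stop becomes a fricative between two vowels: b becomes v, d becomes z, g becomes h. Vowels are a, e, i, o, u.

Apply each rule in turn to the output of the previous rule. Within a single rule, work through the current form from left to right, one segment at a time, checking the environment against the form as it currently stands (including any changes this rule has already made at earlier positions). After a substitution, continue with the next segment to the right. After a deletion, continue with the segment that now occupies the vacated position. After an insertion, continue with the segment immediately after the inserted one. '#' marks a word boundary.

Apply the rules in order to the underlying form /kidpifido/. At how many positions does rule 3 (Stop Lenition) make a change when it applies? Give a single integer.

1 Regressive Voicing Assimilation: [kidpifido] → [kitpifido]
2 Final Vowel Raising: [kitpifido] → [kitpifidu]
3 Stop Lenition: [kitpifidu] → [kitpifizu]
Rule 3 changed 1 position(s).

1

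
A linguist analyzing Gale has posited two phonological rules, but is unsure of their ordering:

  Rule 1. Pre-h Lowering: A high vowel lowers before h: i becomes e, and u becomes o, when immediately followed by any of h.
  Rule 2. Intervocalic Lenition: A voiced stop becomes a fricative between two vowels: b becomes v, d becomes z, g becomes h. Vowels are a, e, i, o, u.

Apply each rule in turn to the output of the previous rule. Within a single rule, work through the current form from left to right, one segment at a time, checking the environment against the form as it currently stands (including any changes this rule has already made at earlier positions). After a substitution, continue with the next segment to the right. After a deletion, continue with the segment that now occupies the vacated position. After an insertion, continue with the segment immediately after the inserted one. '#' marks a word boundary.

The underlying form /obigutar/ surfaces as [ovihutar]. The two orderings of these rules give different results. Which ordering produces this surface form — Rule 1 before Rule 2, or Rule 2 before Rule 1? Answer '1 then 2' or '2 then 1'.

1 then 2

Order 1 then 2:
  1 Pre-h Lowering: no change — [obigutar]
  2 Intervocalic Lenition: [obigutar] → [ovihutar]
  result: [ovihutar]
Order 2 then 1:
  2 Intervocalic Lenition: [obigutar] → [ovihutar]
  1 Pre-h Lowering: [ovihutar] → [ovehutar]
  result: [ovehutar]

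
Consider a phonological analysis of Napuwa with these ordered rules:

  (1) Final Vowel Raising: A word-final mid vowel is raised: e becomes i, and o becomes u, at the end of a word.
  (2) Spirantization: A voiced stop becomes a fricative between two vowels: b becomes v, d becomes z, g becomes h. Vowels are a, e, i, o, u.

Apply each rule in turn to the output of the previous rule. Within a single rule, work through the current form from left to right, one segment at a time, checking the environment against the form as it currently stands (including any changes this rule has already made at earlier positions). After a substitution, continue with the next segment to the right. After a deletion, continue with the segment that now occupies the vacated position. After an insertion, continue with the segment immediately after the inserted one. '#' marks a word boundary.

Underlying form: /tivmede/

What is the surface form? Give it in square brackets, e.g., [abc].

[tivmezi]

(1) Final Vowel Raising: [tivmede] → [tivmedi]
(2) Spirantization: [tivmedi] → [tivmezi]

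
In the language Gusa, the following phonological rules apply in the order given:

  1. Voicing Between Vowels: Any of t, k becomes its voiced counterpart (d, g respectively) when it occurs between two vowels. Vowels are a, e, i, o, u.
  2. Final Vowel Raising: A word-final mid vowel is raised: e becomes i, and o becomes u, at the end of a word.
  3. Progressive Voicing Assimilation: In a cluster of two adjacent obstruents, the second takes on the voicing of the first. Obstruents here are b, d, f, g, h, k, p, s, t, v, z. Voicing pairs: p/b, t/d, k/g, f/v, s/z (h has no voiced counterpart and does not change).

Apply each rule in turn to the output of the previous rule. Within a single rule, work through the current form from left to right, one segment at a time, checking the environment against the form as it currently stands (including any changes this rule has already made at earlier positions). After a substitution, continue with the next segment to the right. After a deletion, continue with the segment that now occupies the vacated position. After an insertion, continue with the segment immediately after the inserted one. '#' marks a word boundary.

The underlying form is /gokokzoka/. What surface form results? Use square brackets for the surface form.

1 Voicing Between Vowels: [gokokzoka] → [gogokzoga]
2 Final Vowel Raising: no change — [gogokzoga]
3 Progressive Voicing Assimilation: [gogokzoga] → [gogoksoga]

[gogoksoga]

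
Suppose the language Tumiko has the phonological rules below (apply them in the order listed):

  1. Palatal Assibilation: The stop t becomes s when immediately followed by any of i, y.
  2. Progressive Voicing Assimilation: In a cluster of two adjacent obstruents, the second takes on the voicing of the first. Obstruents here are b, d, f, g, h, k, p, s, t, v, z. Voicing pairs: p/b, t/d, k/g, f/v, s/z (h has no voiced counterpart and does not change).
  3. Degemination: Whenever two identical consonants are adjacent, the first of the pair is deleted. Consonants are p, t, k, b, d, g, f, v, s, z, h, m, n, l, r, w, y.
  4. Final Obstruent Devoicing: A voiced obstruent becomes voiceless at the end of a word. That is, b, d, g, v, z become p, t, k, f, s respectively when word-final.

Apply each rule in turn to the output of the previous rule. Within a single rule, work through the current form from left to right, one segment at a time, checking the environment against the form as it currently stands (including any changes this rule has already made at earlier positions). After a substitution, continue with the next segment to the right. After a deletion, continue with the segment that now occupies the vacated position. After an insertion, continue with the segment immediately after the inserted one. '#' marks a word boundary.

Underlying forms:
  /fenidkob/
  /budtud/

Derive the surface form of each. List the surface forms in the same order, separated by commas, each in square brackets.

/fenidkob/:
  1 Palatal Assibilation: no change — [fenidkob]
  2 Progressive Voicing Assimilation: [fenidkob] → [fenidgob]
  3 Degemination: no change — [fenidgob]
  4 Final Obstruent Devoicing: [fenidgob] → [fenidgop]
/budtud/:
  1 Palatal Assibilation: no change — [budtud]
  2 Progressive Voicing Assimilation: [budtud] → [buddud]
  3 Degemination: [buddud] → [budud]
  4 Final Obstruent Devoicing: [budud] → [budut]

[fenidgop], [budut]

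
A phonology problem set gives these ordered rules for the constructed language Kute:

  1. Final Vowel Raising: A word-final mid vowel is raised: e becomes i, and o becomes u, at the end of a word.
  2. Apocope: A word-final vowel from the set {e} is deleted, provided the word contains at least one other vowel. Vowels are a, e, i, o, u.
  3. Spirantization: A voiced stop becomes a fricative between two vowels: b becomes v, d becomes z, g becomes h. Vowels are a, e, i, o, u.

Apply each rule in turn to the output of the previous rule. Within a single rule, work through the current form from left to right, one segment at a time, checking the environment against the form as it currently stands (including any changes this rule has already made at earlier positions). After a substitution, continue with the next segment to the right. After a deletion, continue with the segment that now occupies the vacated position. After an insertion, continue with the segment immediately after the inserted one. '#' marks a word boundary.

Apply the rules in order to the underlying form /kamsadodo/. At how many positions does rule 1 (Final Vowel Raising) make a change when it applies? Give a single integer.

1 Final Vowel Raising: [kamsadodo] → [kamsadodu]
2 Apocope: no change — [kamsadodu]
3 Spirantization: [kamsadodu] → [kamsazozu]
Rule 1 changed 1 position(s).

1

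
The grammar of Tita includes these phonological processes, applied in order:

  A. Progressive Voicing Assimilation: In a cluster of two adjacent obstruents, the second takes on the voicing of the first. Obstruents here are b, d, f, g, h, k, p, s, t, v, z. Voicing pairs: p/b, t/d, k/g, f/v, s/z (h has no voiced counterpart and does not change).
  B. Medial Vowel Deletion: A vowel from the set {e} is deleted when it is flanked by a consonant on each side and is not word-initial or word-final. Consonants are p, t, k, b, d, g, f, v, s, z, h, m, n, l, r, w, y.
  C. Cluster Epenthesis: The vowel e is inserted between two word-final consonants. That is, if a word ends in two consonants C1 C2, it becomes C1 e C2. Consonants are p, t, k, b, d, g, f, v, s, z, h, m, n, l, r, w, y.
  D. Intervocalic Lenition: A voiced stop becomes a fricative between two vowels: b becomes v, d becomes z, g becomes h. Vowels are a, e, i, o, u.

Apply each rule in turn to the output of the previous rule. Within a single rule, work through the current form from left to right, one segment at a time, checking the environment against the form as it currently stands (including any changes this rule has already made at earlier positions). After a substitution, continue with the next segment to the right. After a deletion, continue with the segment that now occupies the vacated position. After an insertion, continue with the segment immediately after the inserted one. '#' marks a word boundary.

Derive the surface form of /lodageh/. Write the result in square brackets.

[lozaheh]

A Progressive Voicing Assimilation: no change — [lodageh]
B Medial Vowel Deletion: [lodageh] → [lodagh]
C Cluster Epenthesis: [lodagh] → [lodageh]
D Intervocalic Lenition: [lodageh] → [lozaheh]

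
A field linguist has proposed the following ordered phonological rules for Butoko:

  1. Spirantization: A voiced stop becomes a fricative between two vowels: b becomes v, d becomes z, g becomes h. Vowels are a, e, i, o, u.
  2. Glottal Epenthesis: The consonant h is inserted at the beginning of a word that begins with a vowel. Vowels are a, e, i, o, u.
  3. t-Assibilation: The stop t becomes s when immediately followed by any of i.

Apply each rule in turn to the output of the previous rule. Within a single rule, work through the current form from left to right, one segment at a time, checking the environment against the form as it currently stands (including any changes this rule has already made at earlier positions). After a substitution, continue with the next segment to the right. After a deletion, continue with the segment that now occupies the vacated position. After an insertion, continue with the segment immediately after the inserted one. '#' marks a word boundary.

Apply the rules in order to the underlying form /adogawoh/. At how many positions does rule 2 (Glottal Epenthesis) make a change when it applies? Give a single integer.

1 Spirantization: [adogawoh] → [azohawoh]
2 Glottal Epenthesis: [azohawoh] → [hazohawoh]
3 t-Assibilation: no change — [hazohawoh]
Rule 2 changed 1 position(s).

1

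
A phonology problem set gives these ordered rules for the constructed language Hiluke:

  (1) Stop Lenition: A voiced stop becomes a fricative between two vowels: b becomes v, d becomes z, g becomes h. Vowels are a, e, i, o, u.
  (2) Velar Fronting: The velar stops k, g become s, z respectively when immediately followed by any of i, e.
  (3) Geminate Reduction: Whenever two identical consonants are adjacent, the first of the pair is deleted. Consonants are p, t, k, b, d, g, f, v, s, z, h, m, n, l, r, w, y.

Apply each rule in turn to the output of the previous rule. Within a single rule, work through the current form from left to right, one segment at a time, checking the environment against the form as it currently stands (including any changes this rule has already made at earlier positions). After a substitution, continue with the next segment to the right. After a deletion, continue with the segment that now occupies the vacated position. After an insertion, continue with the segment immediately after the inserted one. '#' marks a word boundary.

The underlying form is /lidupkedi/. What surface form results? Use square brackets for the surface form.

[lizupsezi]

(1) Stop Lenition: [lidupkedi] → [lizupkezi]
(2) Velar Fronting: [lizupkezi] → [lizupsezi]
(3) Geminate Reduction: no change — [lizupsezi]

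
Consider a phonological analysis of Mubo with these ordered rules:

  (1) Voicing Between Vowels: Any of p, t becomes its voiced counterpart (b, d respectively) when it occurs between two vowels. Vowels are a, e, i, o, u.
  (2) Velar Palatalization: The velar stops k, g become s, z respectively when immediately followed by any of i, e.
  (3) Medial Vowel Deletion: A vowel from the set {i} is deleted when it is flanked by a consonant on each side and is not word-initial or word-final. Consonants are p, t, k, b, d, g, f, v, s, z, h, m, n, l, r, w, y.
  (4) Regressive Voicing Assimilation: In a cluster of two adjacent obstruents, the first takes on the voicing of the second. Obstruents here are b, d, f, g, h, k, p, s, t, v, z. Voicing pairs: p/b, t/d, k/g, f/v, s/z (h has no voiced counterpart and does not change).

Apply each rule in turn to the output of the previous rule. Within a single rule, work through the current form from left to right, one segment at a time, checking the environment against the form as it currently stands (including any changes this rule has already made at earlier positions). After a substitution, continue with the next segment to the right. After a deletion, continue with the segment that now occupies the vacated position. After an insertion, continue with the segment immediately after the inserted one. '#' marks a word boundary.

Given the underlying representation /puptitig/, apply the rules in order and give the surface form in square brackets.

[pupddg]

(1) Voicing Between Vowels: [puptitig] → [puptidig]
(2) Velar Palatalization: no change — [puptidig]
(3) Medial Vowel Deletion: [puptidig] → [puptdg]
(4) Regressive Voicing Assimilation: [puptdg] → [pupddg]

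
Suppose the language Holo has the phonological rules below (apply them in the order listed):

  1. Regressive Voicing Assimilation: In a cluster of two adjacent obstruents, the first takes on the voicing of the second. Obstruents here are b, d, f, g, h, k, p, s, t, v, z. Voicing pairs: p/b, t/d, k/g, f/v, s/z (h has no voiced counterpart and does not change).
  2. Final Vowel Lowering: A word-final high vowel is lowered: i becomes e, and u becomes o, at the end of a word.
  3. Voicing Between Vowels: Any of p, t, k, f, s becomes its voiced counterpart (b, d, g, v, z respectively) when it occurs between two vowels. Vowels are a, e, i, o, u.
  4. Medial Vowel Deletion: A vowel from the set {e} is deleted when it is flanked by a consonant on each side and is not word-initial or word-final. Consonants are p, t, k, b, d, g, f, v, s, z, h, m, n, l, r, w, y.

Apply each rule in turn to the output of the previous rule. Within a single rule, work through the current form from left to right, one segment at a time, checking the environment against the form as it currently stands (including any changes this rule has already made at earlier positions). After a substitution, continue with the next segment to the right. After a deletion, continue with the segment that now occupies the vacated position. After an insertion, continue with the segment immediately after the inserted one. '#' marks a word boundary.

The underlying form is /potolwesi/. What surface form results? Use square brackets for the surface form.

[podolwze]

1 Regressive Voicing Assimilation: no change — [potolwesi]
2 Final Vowel Lowering: [potolwesi] → [potolwese]
3 Voicing Between Vowels: [potolwese] → [podolweze]
4 Medial Vowel Deletion: [podolweze] → [podolwze]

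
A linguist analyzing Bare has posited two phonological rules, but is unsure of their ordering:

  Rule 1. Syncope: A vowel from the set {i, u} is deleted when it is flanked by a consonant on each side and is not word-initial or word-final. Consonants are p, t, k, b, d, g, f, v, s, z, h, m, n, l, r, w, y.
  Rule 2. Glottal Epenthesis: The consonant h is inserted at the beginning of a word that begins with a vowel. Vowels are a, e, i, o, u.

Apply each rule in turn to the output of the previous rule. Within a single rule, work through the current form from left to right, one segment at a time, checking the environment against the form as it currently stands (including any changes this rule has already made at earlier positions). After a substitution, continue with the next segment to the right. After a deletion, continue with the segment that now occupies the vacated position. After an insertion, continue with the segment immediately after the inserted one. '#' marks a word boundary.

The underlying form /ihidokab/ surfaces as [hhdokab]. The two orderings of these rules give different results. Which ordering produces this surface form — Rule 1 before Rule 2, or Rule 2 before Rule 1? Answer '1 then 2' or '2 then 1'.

2 then 1

Order 1 then 2:
  1 Syncope: [ihidokab] → [ihdokab]
  2 Glottal Epenthesis: [ihdokab] → [hihdokab]
  result: [hihdokab]
Order 2 then 1:
  2 Glottal Epenthesis: [ihidokab] → [hihidokab]
  1 Syncope: [hihidokab] → [hhdokab]
  result: [hhdokab]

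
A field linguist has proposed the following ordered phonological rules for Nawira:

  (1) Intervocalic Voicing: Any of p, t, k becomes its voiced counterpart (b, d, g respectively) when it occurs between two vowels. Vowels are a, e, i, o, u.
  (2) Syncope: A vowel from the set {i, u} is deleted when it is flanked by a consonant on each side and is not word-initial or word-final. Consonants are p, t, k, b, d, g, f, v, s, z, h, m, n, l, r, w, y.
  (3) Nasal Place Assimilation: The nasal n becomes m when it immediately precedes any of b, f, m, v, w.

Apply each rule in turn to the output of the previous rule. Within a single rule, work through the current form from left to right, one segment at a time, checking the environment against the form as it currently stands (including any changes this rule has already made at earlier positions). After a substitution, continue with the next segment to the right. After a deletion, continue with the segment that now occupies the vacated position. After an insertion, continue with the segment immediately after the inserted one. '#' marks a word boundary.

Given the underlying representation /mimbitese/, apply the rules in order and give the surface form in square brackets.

(1) Intervocalic Voicing: [mimbitese] → [mimbidese]
(2) Syncope: [mimbidese] → [mmbdese]
(3) Nasal Place Assimilation: no change — [mmbdese]

[mmbdese]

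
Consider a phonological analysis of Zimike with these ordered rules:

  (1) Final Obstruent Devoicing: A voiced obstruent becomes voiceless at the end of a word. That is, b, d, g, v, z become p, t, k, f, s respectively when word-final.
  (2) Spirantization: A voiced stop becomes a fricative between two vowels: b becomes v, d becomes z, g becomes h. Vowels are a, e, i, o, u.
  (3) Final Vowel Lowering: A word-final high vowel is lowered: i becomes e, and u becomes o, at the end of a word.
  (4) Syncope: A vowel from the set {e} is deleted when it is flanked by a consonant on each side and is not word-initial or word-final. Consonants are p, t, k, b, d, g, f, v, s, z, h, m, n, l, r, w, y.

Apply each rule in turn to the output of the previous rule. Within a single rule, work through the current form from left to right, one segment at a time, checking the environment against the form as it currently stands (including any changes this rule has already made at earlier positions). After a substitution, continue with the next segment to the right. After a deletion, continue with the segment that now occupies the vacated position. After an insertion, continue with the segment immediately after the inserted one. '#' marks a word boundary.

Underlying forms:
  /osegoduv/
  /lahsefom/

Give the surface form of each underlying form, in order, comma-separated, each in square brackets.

/osegoduv/:
  (1) Final Obstruent Devoicing: [osegoduv] → [osegoduf]
  (2) Spirantization: [osegoduf] → [osehozuf]
  (3) Final Vowel Lowering: no change — [osehozuf]
  (4) Syncope: [osehozuf] → [oshozuf]
/lahsefom/:
  (1) Final Obstruent Devoicing: no change — [lahsefom]
  (2) Spirantization: no change — [lahsefom]
  (3) Final Vowel Lowering: no change — [lahsefom]
  (4) Syncope: [lahsefom] → [lahsfom]

[oshozuf], [lahsfom]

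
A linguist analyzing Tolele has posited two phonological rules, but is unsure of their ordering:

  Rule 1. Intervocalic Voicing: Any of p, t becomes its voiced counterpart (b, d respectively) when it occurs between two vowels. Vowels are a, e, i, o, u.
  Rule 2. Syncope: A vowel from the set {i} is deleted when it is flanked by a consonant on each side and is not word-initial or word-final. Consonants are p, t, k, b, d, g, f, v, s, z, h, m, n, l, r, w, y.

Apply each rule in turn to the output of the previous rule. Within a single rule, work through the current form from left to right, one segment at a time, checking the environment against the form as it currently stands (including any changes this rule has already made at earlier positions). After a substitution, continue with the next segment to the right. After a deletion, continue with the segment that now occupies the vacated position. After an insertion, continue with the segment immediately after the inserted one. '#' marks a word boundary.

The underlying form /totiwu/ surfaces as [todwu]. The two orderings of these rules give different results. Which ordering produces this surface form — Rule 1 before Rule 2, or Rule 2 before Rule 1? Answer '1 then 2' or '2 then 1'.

1 then 2

Order 1 then 2:
  1 Intervocalic Voicing: [totiwu] → [todiwu]
  2 Syncope: [todiwu] → [todwu]
  result: [todwu]
Order 2 then 1:
  2 Syncope: [totiwu] → [totwu]
  1 Intervocalic Voicing: no change — [totwu]
  result: [totwu]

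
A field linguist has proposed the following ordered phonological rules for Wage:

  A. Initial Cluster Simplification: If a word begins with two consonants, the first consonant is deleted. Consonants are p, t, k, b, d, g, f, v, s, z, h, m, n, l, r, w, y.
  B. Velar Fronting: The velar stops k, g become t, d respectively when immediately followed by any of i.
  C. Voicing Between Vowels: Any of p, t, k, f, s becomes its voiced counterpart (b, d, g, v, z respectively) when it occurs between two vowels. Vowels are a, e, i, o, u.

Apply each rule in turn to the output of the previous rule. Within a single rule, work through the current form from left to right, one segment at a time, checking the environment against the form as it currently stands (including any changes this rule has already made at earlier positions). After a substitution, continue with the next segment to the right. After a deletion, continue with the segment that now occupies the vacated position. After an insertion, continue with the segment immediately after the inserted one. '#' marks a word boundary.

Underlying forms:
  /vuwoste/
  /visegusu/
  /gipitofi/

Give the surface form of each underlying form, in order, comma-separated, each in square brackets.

[vuwoste], [vizeguzu], [dibidovi]

/vuwoste/:
  A Initial Cluster Simplification: no change — [vuwoste]
  B Velar Fronting: no change — [vuwoste]
  C Voicing Between Vowels: no change — [vuwoste]
/visegusu/:
  A Initial Cluster Simplification: no change — [visegusu]
  B Velar Fronting: no change — [visegusu]
  C Voicing Between Vowels: [visegusu] → [vizeguzu]
/gipitofi/:
  A Initial Cluster Simplification: no change — [gipitofi]
  B Velar Fronting: [gipitofi] → [dipitofi]
  C Voicing Between Vowels: [dipitofi] → [dibidovi]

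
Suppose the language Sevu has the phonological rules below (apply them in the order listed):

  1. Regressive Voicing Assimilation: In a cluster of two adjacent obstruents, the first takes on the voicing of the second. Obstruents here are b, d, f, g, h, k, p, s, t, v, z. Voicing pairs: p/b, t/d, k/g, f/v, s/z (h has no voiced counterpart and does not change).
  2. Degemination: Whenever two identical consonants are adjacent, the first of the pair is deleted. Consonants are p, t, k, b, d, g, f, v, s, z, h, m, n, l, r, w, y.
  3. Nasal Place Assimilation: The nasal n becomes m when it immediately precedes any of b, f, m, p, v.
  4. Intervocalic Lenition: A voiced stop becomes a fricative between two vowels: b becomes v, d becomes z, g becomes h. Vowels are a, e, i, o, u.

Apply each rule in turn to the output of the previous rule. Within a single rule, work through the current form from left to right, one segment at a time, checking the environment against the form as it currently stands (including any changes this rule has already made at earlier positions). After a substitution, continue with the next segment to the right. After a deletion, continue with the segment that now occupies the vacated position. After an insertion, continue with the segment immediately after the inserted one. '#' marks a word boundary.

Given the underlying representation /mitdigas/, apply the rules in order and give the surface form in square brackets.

[mizihas]

1 Regressive Voicing Assimilation: [mitdigas] → [middigas]
2 Degemination: [middigas] → [midigas]
3 Nasal Place Assimilation: no change — [midigas]
4 Intervocalic Lenition: [midigas] → [mizihas]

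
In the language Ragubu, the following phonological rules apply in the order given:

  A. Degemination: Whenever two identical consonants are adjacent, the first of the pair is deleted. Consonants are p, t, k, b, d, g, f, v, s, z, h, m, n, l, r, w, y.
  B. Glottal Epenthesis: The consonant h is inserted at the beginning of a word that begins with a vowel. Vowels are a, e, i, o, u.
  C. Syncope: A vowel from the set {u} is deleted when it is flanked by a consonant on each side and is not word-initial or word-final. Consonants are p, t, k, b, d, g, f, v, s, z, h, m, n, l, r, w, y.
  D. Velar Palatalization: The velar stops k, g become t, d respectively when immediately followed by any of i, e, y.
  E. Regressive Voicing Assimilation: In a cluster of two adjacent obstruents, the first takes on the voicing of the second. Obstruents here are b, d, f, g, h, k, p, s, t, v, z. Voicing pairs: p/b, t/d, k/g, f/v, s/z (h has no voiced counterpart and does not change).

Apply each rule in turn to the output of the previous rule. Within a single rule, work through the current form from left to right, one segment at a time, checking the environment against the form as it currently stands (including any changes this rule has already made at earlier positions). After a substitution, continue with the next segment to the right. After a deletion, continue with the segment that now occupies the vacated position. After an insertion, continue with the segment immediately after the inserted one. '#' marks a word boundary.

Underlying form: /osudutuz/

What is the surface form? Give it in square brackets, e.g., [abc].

[hoztdz]

A Degemination: no change — [osudutuz]
B Glottal Epenthesis: [osudutuz] → [hosudutuz]
C Syncope: [hosudutuz] → [hosdtz]
D Velar Palatalization: no change — [hosdtz]
E Regressive Voicing Assimilation: [hosdtz] → [hoztdz]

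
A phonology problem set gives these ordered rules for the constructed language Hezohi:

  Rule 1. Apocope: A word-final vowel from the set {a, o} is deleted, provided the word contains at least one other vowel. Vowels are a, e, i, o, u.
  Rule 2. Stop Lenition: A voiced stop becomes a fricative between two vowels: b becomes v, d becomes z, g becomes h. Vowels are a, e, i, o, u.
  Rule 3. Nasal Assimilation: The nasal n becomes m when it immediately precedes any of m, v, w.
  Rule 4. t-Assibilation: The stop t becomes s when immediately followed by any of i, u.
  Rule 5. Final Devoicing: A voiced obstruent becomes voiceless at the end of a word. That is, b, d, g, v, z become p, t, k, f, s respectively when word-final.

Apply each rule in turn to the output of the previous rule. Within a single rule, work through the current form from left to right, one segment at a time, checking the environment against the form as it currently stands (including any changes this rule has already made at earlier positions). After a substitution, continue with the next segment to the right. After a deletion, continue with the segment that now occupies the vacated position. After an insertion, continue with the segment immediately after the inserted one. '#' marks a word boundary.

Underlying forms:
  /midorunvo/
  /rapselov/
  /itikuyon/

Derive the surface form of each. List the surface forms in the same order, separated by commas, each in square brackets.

[mizorumf], [rapselof], [isikuyon]

/midorunvo/:
  Rule 1 Apocope: [midorunvo] → [midorunv]
  Rule 2 Stop Lenition: [midorunv] → [mizorunv]
  Rule 3 Nasal Assimilation: [mizorunv] → [mizorumv]
  Rule 4 t-Assibilation: no change — [mizorumv]
  Rule 5 Final Devoicing: [mizorumv] → [mizorumf]
/rapselov/:
  Rule 1 Apocope: no change — [rapselov]
  Rule 2 Stop Lenition: no change — [rapselov]
  Rule 3 Nasal Assimilation: no change — [rapselov]
  Rule 4 t-Assibilation: no change — [rapselov]
  Rule 5 Final Devoicing: [rapselov] → [rapselof]
/itikuyon/:
  Rule 1 Apocope: no change — [itikuyon]
  Rule 2 Stop Lenition: no change — [itikuyon]
  Rule 3 Nasal Assimilation: no change — [itikuyon]
  Rule 4 t-Assibilation: [itikuyon] → [isikuyon]
  Rule 5 Final Devoicing: no change — [isikuyon]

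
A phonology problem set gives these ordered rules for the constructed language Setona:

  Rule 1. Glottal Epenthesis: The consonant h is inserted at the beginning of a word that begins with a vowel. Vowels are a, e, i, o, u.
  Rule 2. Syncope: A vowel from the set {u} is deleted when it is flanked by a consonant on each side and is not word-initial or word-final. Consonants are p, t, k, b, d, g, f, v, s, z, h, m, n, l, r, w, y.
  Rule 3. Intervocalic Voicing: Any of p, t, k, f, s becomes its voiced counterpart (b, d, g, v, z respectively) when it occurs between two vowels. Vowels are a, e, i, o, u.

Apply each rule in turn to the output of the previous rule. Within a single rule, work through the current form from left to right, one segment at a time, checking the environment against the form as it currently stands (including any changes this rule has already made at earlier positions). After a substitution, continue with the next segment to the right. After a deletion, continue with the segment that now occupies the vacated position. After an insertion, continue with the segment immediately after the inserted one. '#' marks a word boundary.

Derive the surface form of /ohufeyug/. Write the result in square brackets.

[hohfeyg]

Rule 1 Glottal Epenthesis: [ohufeyug] → [hohufeyug]
Rule 2 Syncope: [hohufeyug] → [hohfeyg]
Rule 3 Intervocalic Voicing: no change — [hohfeyg]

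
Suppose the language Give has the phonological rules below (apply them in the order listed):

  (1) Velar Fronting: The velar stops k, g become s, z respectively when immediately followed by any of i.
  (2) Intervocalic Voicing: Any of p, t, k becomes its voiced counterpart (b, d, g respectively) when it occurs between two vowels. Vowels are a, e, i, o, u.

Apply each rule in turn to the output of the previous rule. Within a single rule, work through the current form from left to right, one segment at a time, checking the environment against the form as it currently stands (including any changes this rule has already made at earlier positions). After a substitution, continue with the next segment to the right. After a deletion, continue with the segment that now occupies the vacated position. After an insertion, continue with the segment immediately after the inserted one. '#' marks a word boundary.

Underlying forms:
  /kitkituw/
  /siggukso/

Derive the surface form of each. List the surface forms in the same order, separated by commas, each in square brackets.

/kitkituw/:
  (1) Velar Fronting: [kitkituw] → [sitsituw]
  (2) Intervocalic Voicing: [sitsituw] → [sitsiduw]
/siggukso/:
  (1) Velar Fronting: no change — [siggukso]
  (2) Intervocalic Voicing: no change — [siggukso]

[sitsiduw], [siggukso]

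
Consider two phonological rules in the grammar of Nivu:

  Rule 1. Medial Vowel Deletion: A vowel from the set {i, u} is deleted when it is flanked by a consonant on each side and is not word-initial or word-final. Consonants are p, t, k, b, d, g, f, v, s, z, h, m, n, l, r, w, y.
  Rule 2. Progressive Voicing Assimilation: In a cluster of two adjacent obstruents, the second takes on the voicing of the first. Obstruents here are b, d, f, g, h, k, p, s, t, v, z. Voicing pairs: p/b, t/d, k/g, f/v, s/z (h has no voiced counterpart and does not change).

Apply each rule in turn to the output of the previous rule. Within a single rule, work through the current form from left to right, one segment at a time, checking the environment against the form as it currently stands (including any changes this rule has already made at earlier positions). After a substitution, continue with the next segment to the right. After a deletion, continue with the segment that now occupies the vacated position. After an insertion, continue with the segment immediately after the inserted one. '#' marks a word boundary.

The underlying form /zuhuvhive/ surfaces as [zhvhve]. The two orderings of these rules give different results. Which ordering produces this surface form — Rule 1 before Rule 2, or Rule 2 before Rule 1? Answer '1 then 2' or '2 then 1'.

Order 1 then 2:
  1 Medial Vowel Deletion: [zuhuvhive] → [zhvhve]
  2 Progressive Voicing Assimilation: [zhvhve] → [zhfhfe]
  result: [zhfhfe]
Order 2 then 1:
  2 Progressive Voicing Assimilation: no change — [zuhuvhive]
  1 Medial Vowel Deletion: [zuhuvhive] → [zhvhve]
  result: [zhvhve]

2 then 1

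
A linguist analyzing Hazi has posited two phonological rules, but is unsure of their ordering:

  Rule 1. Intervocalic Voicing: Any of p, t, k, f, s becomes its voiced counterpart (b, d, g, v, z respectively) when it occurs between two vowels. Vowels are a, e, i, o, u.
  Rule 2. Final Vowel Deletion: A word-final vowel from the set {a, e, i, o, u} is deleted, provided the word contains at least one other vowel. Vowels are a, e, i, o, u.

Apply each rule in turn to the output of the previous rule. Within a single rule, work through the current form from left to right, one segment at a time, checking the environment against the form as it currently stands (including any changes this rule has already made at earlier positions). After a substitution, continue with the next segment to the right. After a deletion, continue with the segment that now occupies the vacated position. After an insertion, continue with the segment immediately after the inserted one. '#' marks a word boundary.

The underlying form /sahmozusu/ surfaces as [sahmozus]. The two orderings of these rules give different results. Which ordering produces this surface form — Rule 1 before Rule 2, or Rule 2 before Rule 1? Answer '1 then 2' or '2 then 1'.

2 then 1

Order 1 then 2:
  1 Intervocalic Voicing: [sahmozusu] → [sahmozuzu]
  2 Final Vowel Deletion: [sahmozuzu] → [sahmozuz]
  result: [sahmozuz]
Order 2 then 1:
  2 Final Vowel Deletion: [sahmozusu] → [sahmozus]
  1 Intervocalic Voicing: no change — [sahmozus]
  result: [sahmozus]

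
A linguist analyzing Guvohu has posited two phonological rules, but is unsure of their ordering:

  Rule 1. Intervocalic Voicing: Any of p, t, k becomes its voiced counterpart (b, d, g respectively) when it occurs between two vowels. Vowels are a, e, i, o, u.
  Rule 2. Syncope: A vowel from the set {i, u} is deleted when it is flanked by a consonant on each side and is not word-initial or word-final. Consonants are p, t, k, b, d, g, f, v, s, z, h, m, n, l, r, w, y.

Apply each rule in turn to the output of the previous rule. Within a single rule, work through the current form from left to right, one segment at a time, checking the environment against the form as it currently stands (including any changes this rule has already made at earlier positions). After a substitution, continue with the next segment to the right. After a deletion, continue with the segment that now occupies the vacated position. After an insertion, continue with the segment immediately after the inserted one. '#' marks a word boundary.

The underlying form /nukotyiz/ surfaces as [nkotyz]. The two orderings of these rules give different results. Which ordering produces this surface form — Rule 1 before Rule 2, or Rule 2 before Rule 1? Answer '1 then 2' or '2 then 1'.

2 then 1

Order 1 then 2:
  1 Intervocalic Voicing: [nukotyiz] → [nugotyiz]
  2 Syncope: [nugotyiz] → [ngotyz]
  result: [ngotyz]
Order 2 then 1:
  2 Syncope: [nukotyiz] → [nkotyz]
  1 Intervocalic Voicing: no change — [nkotyz]
  result: [nkotyz]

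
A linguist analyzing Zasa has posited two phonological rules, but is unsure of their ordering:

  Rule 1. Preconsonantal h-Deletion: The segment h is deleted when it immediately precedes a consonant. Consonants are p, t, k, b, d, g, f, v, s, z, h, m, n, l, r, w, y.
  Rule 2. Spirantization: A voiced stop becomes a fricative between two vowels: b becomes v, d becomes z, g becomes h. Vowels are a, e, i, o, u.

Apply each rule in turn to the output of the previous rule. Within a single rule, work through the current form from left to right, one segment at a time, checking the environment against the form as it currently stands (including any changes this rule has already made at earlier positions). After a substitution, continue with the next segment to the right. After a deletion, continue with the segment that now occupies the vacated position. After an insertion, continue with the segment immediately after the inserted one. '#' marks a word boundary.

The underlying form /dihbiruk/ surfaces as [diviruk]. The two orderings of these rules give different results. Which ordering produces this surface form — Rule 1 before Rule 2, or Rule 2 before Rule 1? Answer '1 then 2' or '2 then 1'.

1 then 2

Order 1 then 2:
  1 Preconsonantal h-Deletion: [dihbiruk] → [dibiruk]
  2 Spirantization: [dibiruk] → [diviruk]
  result: [diviruk]
Order 2 then 1:
  2 Spirantization: no change — [dihbiruk]
  1 Preconsonantal h-Deletion: [dihbiruk] → [dibiruk]
  result: [dibiruk]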